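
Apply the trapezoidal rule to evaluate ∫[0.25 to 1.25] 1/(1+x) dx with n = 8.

f(x) = 1/(1+x)
a = 0.25, b = 1.25, n = 8
h = (b - a)/n = 0.125000

Trapezoidal rule: (h/2)[f(x₀) + 2f(x₁) + 2f(x₂) + ... + f(xₙ)]

x_0 = 0.2500, f(x_0) = 0.800000, coefficient = 1
x_1 = 0.3750, f(x_1) = 0.727273, coefficient = 2
x_2 = 0.5000, f(x_2) = 0.666667, coefficient = 2
x_3 = 0.6250, f(x_3) = 0.615385, coefficient = 2
x_4 = 0.7500, f(x_4) = 0.571429, coefficient = 2
x_5 = 0.8750, f(x_5) = 0.533333, coefficient = 2
x_6 = 1.0000, f(x_6) = 0.500000, coefficient = 2
x_7 = 1.1250, f(x_7) = 0.470588, coefficient = 2
x_8 = 1.2500, f(x_8) = 0.444444, coefficient = 1

I ≈ (0.125000/2) × 9.413793 = 0.588362
Exact value: 0.587787
Error: 0.000575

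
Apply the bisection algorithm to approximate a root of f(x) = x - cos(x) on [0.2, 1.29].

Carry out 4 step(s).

f(x) = x - cos(x)
Initial interval: [0.2, 1.29]

Iteration 1:
  c_1 = (0.200000 + 1.290000)/2 = 0.745000
  f(c_1) = f(0.745000) = 0.009912
  f(a) × f(c) < 0, new interval: [0.200000, 0.745000]
Iteration 2:
  c_2 = (0.200000 + 0.745000)/2 = 0.472500
  f(c_2) = f(0.472500) = -0.417933
  f(a) × f(c) ≥ 0, new interval: [0.472500, 0.745000]
Iteration 3:
  c_3 = (0.472500 + 0.745000)/2 = 0.608750
  f(c_3) = f(0.608750) = -0.211613
  f(a) × f(c) ≥ 0, new interval: [0.608750, 0.745000]
Iteration 4:
  c_4 = (0.608750 + 0.745000)/2 = 0.676875
  f(c_4) = f(0.676875) = -0.102659
  f(a) × f(c) ≥ 0, new interval: [0.676875, 0.745000]

After 4 iteration(s), the approximation is c_4 = 0.676875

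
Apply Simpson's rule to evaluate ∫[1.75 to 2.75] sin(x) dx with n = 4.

f(x) = sin(x)
a = 1.75, b = 2.75, n = 4
h = (b - a)/n = 0.250000

Simpson's rule: (h/3)[f(x₀) + 4f(x₁) + 2f(x₂) + ... + f(xₙ)]

x_0 = 1.7500, f(x_0) = 0.983986, coefficient = 1
x_1 = 2.0000, f(x_1) = 0.909297, coefficient = 4
x_2 = 2.2500, f(x_2) = 0.778073, coefficient = 2
x_3 = 2.5000, f(x_3) = 0.598472, coefficient = 4
x_4 = 2.7500, f(x_4) = 0.381661, coefficient = 1

I ≈ (0.250000/3) × 8.952872 = 0.746073
Exact value: 0.746056
Error: 0.000016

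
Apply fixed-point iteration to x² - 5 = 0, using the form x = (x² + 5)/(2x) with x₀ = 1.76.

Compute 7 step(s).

Equation: x² - 5 = 0
Fixed-point form: x = (x² + 5)/(2x)
x₀ = 1.76

x_1 = g(1.760000) = 2.300455
x_2 = g(2.300455) = 2.236969
x_3 = g(2.236969) = 2.236068
x_4 = g(2.236068) = 2.236068
x_5 = g(2.236068) = 2.236068
x_6 = g(2.236068) = 2.236068
x_7 = g(2.236068) = 2.236068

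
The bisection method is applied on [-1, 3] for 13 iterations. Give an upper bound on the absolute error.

Bisection error bound: |error| ≤ (b-a)/2^n
|error| ≤ (3 - (-1))/2^13 = 4/2^13
|error| ≤ 0.0004882812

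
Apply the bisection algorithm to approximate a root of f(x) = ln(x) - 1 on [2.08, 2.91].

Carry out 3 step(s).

f(x) = ln(x) - 1
Initial interval: [2.08, 2.91]

Iteration 1:
  c_1 = (2.080000 + 2.910000)/2 = 2.495000
  f(c_1) = f(2.495000) = -0.085711
  f(a) × f(c) ≥ 0, new interval: [2.495000, 2.910000]
Iteration 2:
  c_2 = (2.495000 + 2.910000)/2 = 2.702500
  f(c_2) = f(2.702500) = -0.005823
  f(a) × f(c) ≥ 0, new interval: [2.702500, 2.910000]
Iteration 3:
  c_3 = (2.702500 + 2.910000)/2 = 2.806250
  f(c_3) = f(2.806250) = 0.031849
  f(a) × f(c) < 0, new interval: [2.702500, 2.806250]

After 3 iteration(s), the approximation is c_3 = 2.806250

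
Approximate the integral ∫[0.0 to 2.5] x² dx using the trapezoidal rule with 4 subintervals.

f(x) = x²
a = 0.0, b = 2.5, n = 4
h = (b - a)/n = 0.625000

Trapezoidal rule: (h/2)[f(x₀) + 2f(x₁) + 2f(x₂) + ... + f(xₙ)]

x_0 = 0.0000, f(x_0) = 0.000000, coefficient = 1
x_1 = 0.6250, f(x_1) = 0.390625, coefficient = 2
x_2 = 1.2500, f(x_2) = 1.562500, coefficient = 2
x_3 = 1.8750, f(x_3) = 3.515625, coefficient = 2
x_4 = 2.5000, f(x_4) = 6.250000, coefficient = 1

I ≈ (0.625000/2) × 17.187500 = 5.371094
Exact value: 5.208333
Error: 0.162760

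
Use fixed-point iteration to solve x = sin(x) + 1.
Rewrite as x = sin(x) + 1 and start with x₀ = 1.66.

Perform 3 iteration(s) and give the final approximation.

Equation: x = sin(x) + 1
Fixed-point form: x = sin(x) + 1
x₀ = 1.66

x_1 = g(1.660000) = 1.996024
x_2 = g(1.996024) = 1.910945
x_3 = g(1.910945) = 1.942705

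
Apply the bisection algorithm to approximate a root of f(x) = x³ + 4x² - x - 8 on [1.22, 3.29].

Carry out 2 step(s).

f(x) = x³ + 4x² - x - 8
Initial interval: [1.22, 3.29]

Iteration 1:
  c_1 = (1.220000 + 3.290000)/2 = 2.255000
  f(c_1) = f(2.255000) = 21.551831
  f(a) × f(c) < 0, new interval: [1.220000, 2.255000]
Iteration 2:
  c_2 = (1.220000 + 2.255000)/2 = 1.737500
  f(c_2) = f(1.737500) = 7.583475
  f(a) × f(c) < 0, new interval: [1.220000, 1.737500]

After 2 iteration(s), the approximation is c_2 = 1.737500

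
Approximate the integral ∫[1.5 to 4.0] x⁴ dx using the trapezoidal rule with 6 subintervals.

f(x) = x⁴
a = 1.5, b = 4.0, n = 6
h = (b - a)/n = 0.416667

Trapezoidal rule: (h/2)[f(x₀) + 2f(x₁) + 2f(x₂) + ... + f(xₙ)]

x_0 = 1.5000, f(x_0) = 5.062500, coefficient = 1
x_1 = 1.9167, f(x_1) = 13.495419, coefficient = 2
x_2 = 2.3333, f(x_2) = 29.641975, coefficient = 2
x_3 = 2.7500, f(x_3) = 57.191406, coefficient = 2
x_4 = 3.1667, f(x_4) = 100.556327, coefficient = 2
x_5 = 3.5833, f(x_5) = 164.872733, coefficient = 2
x_6 = 4.0000, f(x_6) = 256.000000, coefficient = 1

I ≈ (0.416667/2) × 992.578221 = 206.787129
Exact value: 203.281250
Error: 3.505879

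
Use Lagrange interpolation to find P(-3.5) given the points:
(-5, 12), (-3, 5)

Lagrange interpolation formula:
P(x) = Σ yᵢ × Lᵢ(x)
where Lᵢ(x) = Π_{j≠i} (x - xⱼ)/(xᵢ - xⱼ)

L_0(-3.5) = (-3.5 - (-3))/(-5 - (-3)) = 0.250000
L_1(-3.5) = (-3.5 - (-5))/(-3 - (-5)) = 0.750000

P(-3.5) = 12×L_0(-3.5) + 5×L_1(-3.5)
P(-3.5) = 6.750000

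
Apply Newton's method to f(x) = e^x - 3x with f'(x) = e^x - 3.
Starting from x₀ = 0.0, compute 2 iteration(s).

f(x) = e^x - 3x
f'(x) = e^x - 3
x₀ = 0.0

Newton-Raphson formula: x_{n+1} = x_n - f(x_n)/f'(x_n)

Iteration 1:
  f(0.000000) = 1.000000
  f'(0.000000) = -2.000000
  x_1 = 0.000000 - 1.000000/(-2.000000) = 0.500000
Iteration 2:
  f(0.500000) = 0.148721
  f'(0.500000) = -1.351279
  x_2 = 0.500000 - 0.148721/(-1.351279) = 0.610060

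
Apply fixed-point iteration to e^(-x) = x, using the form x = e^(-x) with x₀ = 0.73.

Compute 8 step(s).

Equation: e^(-x) = x
Fixed-point form: x = e^(-x)
x₀ = 0.73

x_1 = g(0.730000) = 0.481909
x_2 = g(0.481909) = 0.617603
x_3 = g(0.617603) = 0.539235
x_4 = g(0.539235) = 0.583194
x_5 = g(0.583194) = 0.558113
x_6 = g(0.558113) = 0.572288
x_7 = g(0.572288) = 0.564233
x_8 = g(0.564233) = 0.568796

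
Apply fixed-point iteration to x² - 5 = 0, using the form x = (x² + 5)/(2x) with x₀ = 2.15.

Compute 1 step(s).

Equation: x² - 5 = 0
Fixed-point form: x = (x² + 5)/(2x)
x₀ = 2.15

x_1 = g(2.150000) = 2.237791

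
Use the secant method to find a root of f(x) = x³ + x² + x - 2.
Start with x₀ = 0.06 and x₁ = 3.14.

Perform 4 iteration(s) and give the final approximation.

f(x) = x³ + x² + x - 2
x₀ = 0.06, x₁ = 3.14

Secant formula: x_{n+1} = x_n - f(x_n)(x_n - x_{n-1})/(f(x_n) - f(x_{n-1}))

Iteration 1:
  f(0.060000) = -1.936184
  f(3.140000) = 41.958744
  x_2 = 3.140000 - 41.958744×(3.140000 - 0.060000)/(41.958744 - (-1.936184))
       = 0.195857
Iteration 2:
  f(3.140000) = 41.958744
  f(0.195857) = -1.758270
  x_3 = 0.195857 - (-1.758270)×(0.195857 - 3.140000)/(-1.758270 - 41.958744)
       = 0.314269
Iteration 3:
  f(0.195857) = -1.758270
  f(0.314269) = -1.555928
  x_4 = 0.314269 - (-1.555928)×(0.314269 - 0.195857)/(-1.555928 - (-1.758270))
       = 1.224805
Iteration 4:
  f(0.314269) = -1.555928
  f(1.224805) = 2.562344
  x_5 = 1.224805 - 2.562344×(1.224805 - 0.314269)/(2.562344 - (-1.555928))
       = 0.658279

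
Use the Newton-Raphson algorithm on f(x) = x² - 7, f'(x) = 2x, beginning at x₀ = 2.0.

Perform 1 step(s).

f(x) = x² - 7
f'(x) = 2x
x₀ = 2.0

Newton-Raphson formula: x_{n+1} = x_n - f(x_n)/f'(x_n)

Iteration 1:
  f(2.000000) = -3.000000
  f'(2.000000) = 4.000000
  x_1 = 2.000000 - (-3.000000)/4.000000 = 2.750000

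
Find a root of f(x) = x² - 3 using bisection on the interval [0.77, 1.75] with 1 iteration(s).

f(x) = x² - 3
Initial interval: [0.77, 1.75]

Iteration 1:
  c_1 = (0.770000 + 1.750000)/2 = 1.260000
  f(c_1) = f(1.260000) = -1.412400
  f(a) × f(c) ≥ 0, new interval: [1.260000, 1.750000]

After 1 iteration(s), the approximation is c_1 = 1.260000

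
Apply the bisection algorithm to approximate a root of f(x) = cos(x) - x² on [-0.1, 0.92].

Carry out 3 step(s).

f(x) = cos(x) - x²
Initial interval: [-0.1, 0.92]

Iteration 1:
  c_1 = (-0.100000 + 0.920000)/2 = 0.410000
  f(c_1) = f(0.410000) = 0.749021
  f(a) × f(c) ≥ 0, new interval: [0.410000, 0.920000]
Iteration 2:
  c_2 = (0.410000 + 0.920000)/2 = 0.665000
  f(c_2) = f(0.665000) = 0.344692
  f(a) × f(c) ≥ 0, new interval: [0.665000, 0.920000]
Iteration 3:
  c_3 = (0.665000 + 0.920000)/2 = 0.792500
  f(c_3) = f(0.792500) = 0.074011
  f(a) × f(c) ≥ 0, new interval: [0.792500, 0.920000]

After 3 iteration(s), the approximation is c_3 = 0.792500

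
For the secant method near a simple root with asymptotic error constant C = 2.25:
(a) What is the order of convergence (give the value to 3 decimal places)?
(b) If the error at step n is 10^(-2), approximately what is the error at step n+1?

(a) Secant method has superlinear convergence with order φ = (1+√5)/2 ≈ 1.618.
    This means |e_{n+1}| ≈ C|e_n|^1.618.

(b) With |e_n| = 10^(-2) and C = 2.25:
    |e_{n+1}| ≈ 2.25 × (10^(-2))^1.618 = 2.25 × 10^(-3.24)

(a) ≈ 1.618 (golden ratio); (b) |e_{n+1}| ≈ 1.307e-03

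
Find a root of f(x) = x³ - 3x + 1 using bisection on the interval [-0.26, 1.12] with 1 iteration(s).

f(x) = x³ - 3x + 1
Initial interval: [-0.26, 1.12]

Iteration 1:
  c_1 = (-0.260000 + 1.120000)/2 = 0.430000
  f(c_1) = f(0.430000) = -0.210493
  f(a) × f(c) < 0, new interval: [-0.260000, 0.430000]

After 1 iteration(s), the approximation is c_1 = 0.430000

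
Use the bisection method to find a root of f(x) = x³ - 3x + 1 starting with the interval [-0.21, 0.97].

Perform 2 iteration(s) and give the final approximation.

f(x) = x³ - 3x + 1
Initial interval: [-0.21, 0.97]

Iteration 1:
  c_1 = (-0.210000 + 0.970000)/2 = 0.380000
  f(c_1) = f(0.380000) = -0.085128
  f(a) × f(c) < 0, new interval: [-0.210000, 0.380000]
Iteration 2:
  c_2 = (-0.210000 + 0.380000)/2 = 0.085000
  f(c_2) = f(0.085000) = 0.745614
  f(a) × f(c) ≥ 0, new interval: [0.085000, 0.380000]

After 2 iteration(s), the approximation is c_2 = 0.085000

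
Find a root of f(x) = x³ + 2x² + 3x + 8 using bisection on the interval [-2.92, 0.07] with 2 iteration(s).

f(x) = x³ + 2x² + 3x + 8
Initial interval: [-2.92, 0.07]

Iteration 1:
  c_1 = (-2.920000 + 0.070000)/2 = -1.425000
  f(c_1) = f(-1.425000) = 4.892609
  f(a) × f(c) < 0, new interval: [-2.920000, -1.425000]
Iteration 2:
  c_2 = (-2.920000 + (-1.425000))/2 = -2.172500
  f(c_2) = f(-2.172500) = 0.668342
  f(a) × f(c) < 0, new interval: [-2.920000, -2.172500]

After 2 iteration(s), the approximation is c_2 = -2.172500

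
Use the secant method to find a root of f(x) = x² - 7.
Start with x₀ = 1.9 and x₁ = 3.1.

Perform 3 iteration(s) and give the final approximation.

f(x) = x² - 7
x₀ = 1.9, x₁ = 3.1

Secant formula: x_{n+1} = x_n - f(x_n)(x_n - x_{n-1})/(f(x_n) - f(x_{n-1}))

Iteration 1:
  f(1.900000) = -3.390000
  f(3.100000) = 2.610000
  x_2 = 3.100000 - 2.610000×(3.100000 - 1.900000)/(2.610000 - (-3.390000))
       = 2.578000
Iteration 2:
  f(3.100000) = 2.610000
  f(2.578000) = -0.353916
  x_3 = 2.578000 - (-0.353916)×(2.578000 - 3.100000)/(-0.353916 - 2.610000)
       = 2.640331
Iteration 3:
  f(2.578000) = -0.353916
  f(2.640331) = -0.028652
  x_4 = 2.640331 - (-0.028652)×(2.640331 - 2.578000)/(-0.028652 - (-0.353916))
       = 2.645822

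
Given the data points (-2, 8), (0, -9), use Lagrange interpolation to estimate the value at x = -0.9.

Lagrange interpolation formula:
P(x) = Σ yᵢ × Lᵢ(x)
where Lᵢ(x) = Π_{j≠i} (x - xⱼ)/(xᵢ - xⱼ)

L_0(-0.9) = (-0.9 - 0)/(-2 - 0) = 0.450000
L_1(-0.9) = (-0.9 - (-2))/(0 - (-2)) = 0.550000

P(-0.9) = 8×L_0(-0.9) + (-9)×L_1(-0.9)
P(-0.9) = -1.350000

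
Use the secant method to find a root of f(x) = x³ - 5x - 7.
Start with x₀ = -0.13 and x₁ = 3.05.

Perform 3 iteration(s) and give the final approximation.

f(x) = x³ - 5x - 7
x₀ = -0.13, x₁ = 3.05

Secant formula: x_{n+1} = x_n - f(x_n)(x_n - x_{n-1})/(f(x_n) - f(x_{n-1}))

Iteration 1:
  f(-0.130000) = -6.352197
  f(3.050000) = 6.122625
  x_2 = 3.050000 - 6.122625×(3.050000 - (-0.130000))/(6.122625 - (-6.352197))
       = 1.489260
Iteration 2:
  f(3.050000) = 6.122625
  f(1.489260) = -11.143276
  x_3 = 1.489260 - (-11.143276)×(1.489260 - 3.050000)/(-11.143276 - 6.122625)
       = 2.496549
Iteration 3:
  f(1.489260) = -11.143276
  f(2.496549) = -3.922356
  x_4 = 2.496549 - (-3.922356)×(2.496549 - 1.489260)/(-3.922356 - (-11.143276))
       = 3.043702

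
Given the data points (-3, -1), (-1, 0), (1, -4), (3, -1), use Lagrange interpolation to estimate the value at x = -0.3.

Lagrange interpolation formula:
P(x) = Σ yᵢ × Lᵢ(x)
where Lᵢ(x) = Π_{j≠i} (x - xⱼ)/(xᵢ - xⱼ)

L_0(-0.3) = (-0.3 - (-1))/(-3 - (-1)) × (-0.3 - 1)/(-3 - 1) × (-0.3 - 3)/(-3 - 3) = -0.062562
L_1(-0.3) = (-0.3 - (-3))/(-1 - (-3)) × (-0.3 - 1)/(-1 - 1) × (-0.3 - 3)/(-1 - 3) = 0.723938
L_2(-0.3) = (-0.3 - (-3))/(1 - (-3)) × (-0.3 - (-1))/(1 - (-1)) × (-0.3 - 3)/(1 - 3) = 0.389812
L_3(-0.3) = (-0.3 - (-3))/(3 - (-3)) × (-0.3 - (-1))/(3 - (-1)) × (-0.3 - 1)/(3 - 1) = -0.051188

P(-0.3) = (-1)×L_0(-0.3) + 0×L_1(-0.3) + (-4)×L_2(-0.3) + (-1)×L_3(-0.3)
P(-0.3) = -1.445500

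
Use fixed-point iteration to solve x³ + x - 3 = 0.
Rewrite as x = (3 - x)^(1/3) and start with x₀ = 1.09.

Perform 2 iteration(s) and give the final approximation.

Equation: x³ + x - 3 = 0
Fixed-point form: x = (3 - x)^(1/3)
x₀ = 1.09

x_1 = g(1.090000) = 1.240731
x_2 = g(1.240731) = 1.207195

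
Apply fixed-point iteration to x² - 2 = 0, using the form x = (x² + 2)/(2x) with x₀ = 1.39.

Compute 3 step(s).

Equation: x² - 2 = 0
Fixed-point form: x = (x² + 2)/(2x)
x₀ = 1.39

x_1 = g(1.390000) = 1.414424
x_2 = g(1.414424) = 1.414214
x_3 = g(1.414214) = 1.414214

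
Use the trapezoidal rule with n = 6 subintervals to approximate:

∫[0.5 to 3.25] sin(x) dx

f(x) = sin(x)
a = 0.5, b = 3.25, n = 6
h = (b - a)/n = 0.458333

Trapezoidal rule: (h/2)[f(x₀) + 2f(x₁) + 2f(x₂) + ... + f(xₙ)]

x_0 = 0.5000, f(x_0) = 0.479426, coefficient = 1
x_1 = 0.9583, f(x_1) = 0.818235, coefficient = 2
x_2 = 1.4167, f(x_2) = 0.988146, coefficient = 2
x_3 = 1.8750, f(x_3) = 0.954086, coefficient = 2
x_4 = 2.3333, f(x_4) = 0.723086, coefficient = 2
x_5 = 2.7917, f(x_5) = 0.342828, coefficient = 2
x_6 = 3.2500, f(x_6) = -0.108195, coefficient = 1

I ≈ (0.458333/2) × 8.023990 = 1.838831
Exact value: 1.871712
Error: 0.032881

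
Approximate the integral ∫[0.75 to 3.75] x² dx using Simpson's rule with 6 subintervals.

f(x) = x²
a = 0.75, b = 3.75, n = 6
h = (b - a)/n = 0.500000

Simpson's rule: (h/3)[f(x₀) + 4f(x₁) + 2f(x₂) + ... + f(xₙ)]

x_0 = 0.7500, f(x_0) = 0.562500, coefficient = 1
x_1 = 1.2500, f(x_1) = 1.562500, coefficient = 4
x_2 = 1.7500, f(x_2) = 3.062500, coefficient = 2
x_3 = 2.2500, f(x_3) = 5.062500, coefficient = 4
x_4 = 2.7500, f(x_4) = 7.562500, coefficient = 2
x_5 = 3.2500, f(x_5) = 10.562500, coefficient = 4
x_6 = 3.7500, f(x_6) = 14.062500, coefficient = 1

I ≈ (0.500000/3) × 104.625000 = 17.437500
Exact value: 17.437500
Error: 0.000000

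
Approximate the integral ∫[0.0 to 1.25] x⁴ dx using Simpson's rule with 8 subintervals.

f(x) = x⁴
a = 0.0, b = 1.25, n = 8
h = (b - a)/n = 0.156250

Simpson's rule: (h/3)[f(x₀) + 4f(x₁) + 2f(x₂) + ... + f(xₙ)]

x_0 = 0.0000, f(x_0) = 0.000000, coefficient = 1
x_1 = 0.1562, f(x_1) = 0.000596, coefficient = 4
x_2 = 0.3125, f(x_2) = 0.009537, coefficient = 2
x_3 = 0.4688, f(x_3) = 0.048280, coefficient = 4
x_4 = 0.6250, f(x_4) = 0.152588, coefficient = 2
x_5 = 0.7812, f(x_5) = 0.372529, coefficient = 4
x_6 = 0.9375, f(x_6) = 0.772476, coefficient = 2
x_7 = 1.0938, f(x_7) = 1.431108, coefficient = 4
x_8 = 1.2500, f(x_8) = 2.441406, coefficient = 1

I ≈ (0.156250/3) × 11.720657 = 0.610451
Exact value: 0.610352
Error: 0.000099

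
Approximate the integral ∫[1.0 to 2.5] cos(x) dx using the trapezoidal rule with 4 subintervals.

f(x) = cos(x)
a = 1.0, b = 2.5, n = 4
h = (b - a)/n = 0.375000

Trapezoidal rule: (h/2)[f(x₀) + 2f(x₁) + 2f(x₂) + ... + f(xₙ)]

x_0 = 1.0000, f(x_0) = 0.540302, coefficient = 1
x_1 = 1.3750, f(x_1) = 0.194548, coefficient = 2
x_2 = 1.7500, f(x_2) = -0.178246, coefficient = 2
x_3 = 2.1250, f(x_3) = -0.526266, coefficient = 2
x_4 = 2.5000, f(x_4) = -0.801144, coefficient = 1

I ≈ (0.375000/2) × -1.280771 = -0.240145
Exact value: -0.242999
Error: 0.002854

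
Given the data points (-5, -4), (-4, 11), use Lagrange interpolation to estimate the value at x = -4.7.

Lagrange interpolation formula:
P(x) = Σ yᵢ × Lᵢ(x)
where Lᵢ(x) = Π_{j≠i} (x - xⱼ)/(xᵢ - xⱼ)

L_0(-4.7) = (-4.7 - (-4))/(-5 - (-4)) = 0.700000
L_1(-4.7) = (-4.7 - (-5))/(-4 - (-5)) = 0.300000

P(-4.7) = (-4)×L_0(-4.7) + 11×L_1(-4.7)
P(-4.7) = 0.500000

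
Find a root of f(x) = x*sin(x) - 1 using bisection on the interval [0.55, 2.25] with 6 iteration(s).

f(x) = x*sin(x) - 1
Initial interval: [0.55, 2.25]

Iteration 1:
  c_1 = (0.550000 + 2.250000)/2 = 1.400000
  f(c_1) = f(1.400000) = 0.379630
  f(a) × f(c) < 0, new interval: [0.550000, 1.400000]
Iteration 2:
  c_2 = (0.550000 + 1.400000)/2 = 0.975000
  f(c_2) = f(0.975000) = -0.192991
  f(a) × f(c) ≥ 0, new interval: [0.975000, 1.400000]
Iteration 3:
  c_3 = (0.975000 + 1.400000)/2 = 1.187500
  f(c_3) = f(1.187500) = 0.101331
  f(a) × f(c) < 0, new interval: [0.975000, 1.187500]
Iteration 4:
  c_4 = (0.975000 + 1.187500)/2 = 1.081250
  f(c_4) = f(1.081250) = -0.045747
  f(a) × f(c) ≥ 0, new interval: [1.081250, 1.187500]
Iteration 5:
  c_5 = (1.081250 + 1.187500)/2 = 1.134375
  f(c_5) = f(1.134375) = 0.028050
  f(a) × f(c) < 0, new interval: [1.081250, 1.134375]
Iteration 6:
  c_6 = (1.081250 + 1.134375)/2 = 1.107813
  f(c_6) = f(1.107813) = -0.008814
  f(a) × f(c) ≥ 0, new interval: [1.107813, 1.134375]

After 6 iteration(s), the approximation is c_6 = 1.107813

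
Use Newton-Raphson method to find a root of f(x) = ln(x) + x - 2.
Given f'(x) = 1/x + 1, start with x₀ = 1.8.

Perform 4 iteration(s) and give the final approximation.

f(x) = ln(x) + x - 2
f'(x) = 1/x + 1
x₀ = 1.8

Newton-Raphson formula: x_{n+1} = x_n - f(x_n)/f'(x_n)

Iteration 1:
  f(1.800000) = 0.387787
  f'(1.800000) = 1.555556
  x_1 = 1.800000 - 0.387787/1.555556 = 1.550709
Iteration 2:
  f(1.550709) = -0.010579
  f'(1.550709) = 1.644866
  x_2 = 1.550709 - (-0.010579)/1.644866 = 1.557140
Iteration 3:
  f(1.557140) = -0.000009
  f'(1.557140) = 1.642203
  x_3 = 1.557140 - (-0.000009)/1.642203 = 1.557146
Iteration 4:
  f(1.557146) = 0.000000
  f'(1.557146) = 1.642201
  x_4 = 1.557146 - 0.000000/1.642201 = 1.557146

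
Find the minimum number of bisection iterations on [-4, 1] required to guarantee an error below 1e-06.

We need (b-a)/2^n ≤ 1e-06
(1 - (-4))/2^n ≤ 1e-06
5/2^n ≤ 1e-06
2^n ≥ 5000000
n ≥ log₂(5000000) = 22.25
n ≥ 23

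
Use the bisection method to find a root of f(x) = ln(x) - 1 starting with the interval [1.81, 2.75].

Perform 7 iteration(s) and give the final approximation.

f(x) = ln(x) - 1
Initial interval: [1.81, 2.75]

Iteration 1:
  c_1 = (1.810000 + 2.750000)/2 = 2.280000
  f(c_1) = f(2.280000) = -0.175825
  f(a) × f(c) ≥ 0, new interval: [2.280000, 2.750000]
Iteration 2:
  c_2 = (2.280000 + 2.750000)/2 = 2.515000
  f(c_2) = f(2.515000) = -0.077727
  f(a) × f(c) ≥ 0, new interval: [2.515000, 2.750000]
Iteration 3:
  c_3 = (2.515000 + 2.750000)/2 = 2.632500
  f(c_3) = f(2.632500) = -0.032066
  f(a) × f(c) ≥ 0, new interval: [2.632500, 2.750000]
Iteration 4:
  c_4 = (2.632500 + 2.750000)/2 = 2.691250
  f(c_4) = f(2.691250) = -0.009994
  f(a) × f(c) ≥ 0, new interval: [2.691250, 2.750000]
Iteration 5:
  c_5 = (2.691250 + 2.750000)/2 = 2.720625
  f(c_5) = f(2.720625) = 0.000862
  f(a) × f(c) < 0, new interval: [2.691250, 2.720625]
Iteration 6:
  c_6 = (2.691250 + 2.720625)/2 = 2.705938
  f(c_6) = f(2.705938) = -0.004552
  f(a) × f(c) ≥ 0, new interval: [2.705938, 2.720625]
Iteration 7:
  c_7 = (2.705938 + 2.720625)/2 = 2.713281
  f(c_7) = f(2.713281) = -0.001841
  f(a) × f(c) ≥ 0, new interval: [2.713281, 2.720625]

After 7 iteration(s), the approximation is c_7 = 2.713281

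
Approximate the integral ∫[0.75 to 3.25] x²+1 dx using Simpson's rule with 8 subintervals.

f(x) = x²+1
a = 0.75, b = 3.25, n = 8
h = (b - a)/n = 0.312500

Simpson's rule: (h/3)[f(x₀) + 4f(x₁) + 2f(x₂) + ... + f(xₙ)]

x_0 = 0.7500, f(x_0) = 1.562500, coefficient = 1
x_1 = 1.0625, f(x_1) = 2.128906, coefficient = 4
x_2 = 1.3750, f(x_2) = 2.890625, coefficient = 2
x_3 = 1.6875, f(x_3) = 3.847656, coefficient = 4
x_4 = 2.0000, f(x_4) = 5.000000, coefficient = 2
x_5 = 2.3125, f(x_5) = 6.347656, coefficient = 4
x_6 = 2.6250, f(x_6) = 7.890625, coefficient = 2
x_7 = 2.9375, f(x_7) = 9.628906, coefficient = 4
x_8 = 3.2500, f(x_8) = 11.562500, coefficient = 1

I ≈ (0.312500/3) × 132.500000 = 13.802083
Exact value: 13.802083
Error: 0.000000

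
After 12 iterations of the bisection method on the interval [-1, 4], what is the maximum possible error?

Bisection error bound: |error| ≤ (b-a)/2^n
|error| ≤ (4 - (-1))/2^12 = 5/2^12
|error| ≤ 0.0012207031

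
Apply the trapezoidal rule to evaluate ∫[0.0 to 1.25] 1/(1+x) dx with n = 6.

f(x) = 1/(1+x)
a = 0.0, b = 1.25, n = 6
h = (b - a)/n = 0.208333

Trapezoidal rule: (h/2)[f(x₀) + 2f(x₁) + 2f(x₂) + ... + f(xₙ)]

x_0 = 0.0000, f(x_0) = 1.000000, coefficient = 1
x_1 = 0.2083, f(x_1) = 0.827586, coefficient = 2
x_2 = 0.4167, f(x_2) = 0.705882, coefficient = 2
x_3 = 0.6250, f(x_3) = 0.615385, coefficient = 2
x_4 = 0.8333, f(x_4) = 0.545455, coefficient = 2
x_5 = 1.0417, f(x_5) = 0.489796, coefficient = 2
x_6 = 1.2500, f(x_6) = 0.444444, coefficient = 1

I ≈ (0.208333/2) × 7.812652 = 0.813818
Exact value: 0.810930
Error: 0.002888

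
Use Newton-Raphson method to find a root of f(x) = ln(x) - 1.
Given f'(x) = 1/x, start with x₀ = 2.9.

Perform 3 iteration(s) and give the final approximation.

f(x) = ln(x) - 1
f'(x) = 1/x
x₀ = 2.9

Newton-Raphson formula: x_{n+1} = x_n - f(x_n)/f'(x_n)

Iteration 1:
  f(2.900000) = 0.064711
  f'(2.900000) = 0.344828
  x_1 = 2.900000 - 0.064711/0.344828 = 2.712339
Iteration 2:
  f(2.712339) = -0.002189
  f'(2.712339) = 0.368685
  x_2 = 2.712339 - (-0.002189)/0.368685 = 2.718275
Iteration 3:
  f(2.718275) = -0.000002
  f'(2.718275) = 0.367880
  x_3 = 2.718275 - (-0.000002)/0.367880 = 2.718282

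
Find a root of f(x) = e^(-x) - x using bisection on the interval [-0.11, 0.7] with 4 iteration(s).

f(x) = e^(-x) - x
Initial interval: [-0.11, 0.7]

Iteration 1:
  c_1 = (-0.110000 + 0.700000)/2 = 0.295000
  f(c_1) = f(0.295000) = 0.449532
  f(a) × f(c) ≥ 0, new interval: [0.295000, 0.700000]
Iteration 2:
  c_2 = (0.295000 + 0.700000)/2 = 0.497500
  f(c_2) = f(0.497500) = 0.110549
  f(a) × f(c) ≥ 0, new interval: [0.497500, 0.700000]
Iteration 3:
  c_3 = (0.497500 + 0.700000)/2 = 0.598750
  f(c_3) = f(0.598750) = -0.049252
  f(a) × f(c) < 0, new interval: [0.497500, 0.598750]
Iteration 4:
  c_4 = (0.497500 + 0.598750)/2 = 0.548125
  f(c_4) = f(0.548125) = 0.029908
  f(a) × f(c) ≥ 0, new interval: [0.548125, 0.598750]

After 4 iteration(s), the approximation is c_4 = 0.548125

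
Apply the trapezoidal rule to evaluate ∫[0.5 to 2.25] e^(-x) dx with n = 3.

f(x) = e^(-x)
a = 0.5, b = 2.25, n = 3
h = (b - a)/n = 0.583333

Trapezoidal rule: (h/2)[f(x₀) + 2f(x₁) + 2f(x₂) + ... + f(xₙ)]

x_0 = 0.5000, f(x_0) = 0.606531, coefficient = 1
x_1 = 1.0833, f(x_1) = 0.338465, coefficient = 2
x_2 = 1.6667, f(x_2) = 0.188876, coefficient = 2
x_3 = 2.2500, f(x_3) = 0.105399, coefficient = 1

I ≈ (0.583333/2) × 1.766612 = 0.515262
Exact value: 0.501131
Error: 0.014130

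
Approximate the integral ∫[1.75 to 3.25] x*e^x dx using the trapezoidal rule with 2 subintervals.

f(x) = x*e^x
a = 1.75, b = 3.25, n = 2
h = (b - a)/n = 0.750000

Trapezoidal rule: (h/2)[f(x₀) + 2f(x₁) + 2f(x₂) + ... + f(xₙ)]

x_0 = 1.7500, f(x_0) = 10.070555, coefficient = 1
x_1 = 2.5000, f(x_1) = 30.456235, coefficient = 2
x_2 = 3.2500, f(x_2) = 83.818605, coefficient = 1

I ≈ (0.750000/2) × 154.801629 = 58.050611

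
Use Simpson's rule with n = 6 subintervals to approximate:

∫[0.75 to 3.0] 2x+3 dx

f(x) = 2x+3
a = 0.75, b = 3.0, n = 6
h = (b - a)/n = 0.375000

Simpson's rule: (h/3)[f(x₀) + 4f(x₁) + 2f(x₂) + ... + f(xₙ)]

x_0 = 0.7500, f(x_0) = 4.500000, coefficient = 1
x_1 = 1.1250, f(x_1) = 5.250000, coefficient = 4
x_2 = 1.5000, f(x_2) = 6.000000, coefficient = 2
x_3 = 1.8750, f(x_3) = 6.750000, coefficient = 4
x_4 = 2.2500, f(x_4) = 7.500000, coefficient = 2
x_5 = 2.6250, f(x_5) = 8.250000, coefficient = 4
x_6 = 3.0000, f(x_6) = 9.000000, coefficient = 1

I ≈ (0.375000/3) × 121.500000 = 15.187500
Exact value: 15.187500
Error: 0.000000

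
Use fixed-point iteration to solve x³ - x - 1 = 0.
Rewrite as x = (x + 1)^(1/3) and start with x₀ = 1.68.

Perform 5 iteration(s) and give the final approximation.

Equation: x³ - x - 1 = 0
Fixed-point form: x = (x + 1)^(1/3)
x₀ = 1.68

x_1 = g(1.680000) = 1.389030
x_2 = g(1.389030) = 1.336823
x_3 = g(1.336823) = 1.327013
x_4 = g(1.327013) = 1.325154
x_5 = g(1.325154) = 1.324801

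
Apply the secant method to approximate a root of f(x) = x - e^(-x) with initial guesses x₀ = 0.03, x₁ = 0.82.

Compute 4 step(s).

f(x) = x - e^(-x)
x₀ = 0.03, x₁ = 0.82

Secant formula: x_{n+1} = x_n - f(x_n)(x_n - x_{n-1})/(f(x_n) - f(x_{n-1}))

Iteration 1:
  f(0.030000) = -0.940446
  f(0.820000) = 0.379568
  x_2 = 0.820000 - 0.379568×(0.820000 - 0.030000)/(0.379568 - (-0.940446))
       = 0.592836
Iteration 2:
  f(0.820000) = 0.379568
  f(0.592836) = 0.040079
  x_3 = 0.592836 - 0.040079×(0.592836 - 0.820000)/(0.040079 - 0.379568)
       = 0.566018
Iteration 3:
  f(0.592836) = 0.040079
  f(0.566018) = -0.001764
  x_4 = 0.566018 - (-0.001764)×(0.566018 - 0.592836)/(-0.001764 - 0.040079)
       = 0.567149
Iteration 4:
  f(0.566018) = -0.001764
  f(0.567149) = 0.000008
  x_5 = 0.567149 - 0.000008×(0.567149 - 0.566018)/(0.000008 - (-0.001764))
       = 0.567143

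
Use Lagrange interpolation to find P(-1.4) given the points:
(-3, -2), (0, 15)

Lagrange interpolation formula:
P(x) = Σ yᵢ × Lᵢ(x)
where Lᵢ(x) = Π_{j≠i} (x - xⱼ)/(xᵢ - xⱼ)

L_0(-1.4) = (-1.4 - 0)/(-3 - 0) = 0.466667
L_1(-1.4) = (-1.4 - (-3))/(0 - (-3)) = 0.533333

P(-1.4) = (-2)×L_0(-1.4) + 15×L_1(-1.4)
P(-1.4) = 7.066667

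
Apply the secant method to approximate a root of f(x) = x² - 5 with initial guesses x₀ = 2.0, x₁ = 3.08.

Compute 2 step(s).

f(x) = x² - 5
x₀ = 2.0, x₁ = 3.08

Secant formula: x_{n+1} = x_n - f(x_n)(x_n - x_{n-1})/(f(x_n) - f(x_{n-1}))

Iteration 1:
  f(2.000000) = -1.000000
  f(3.080000) = 4.486400
  x_2 = 3.080000 - 4.486400×(3.080000 - 2.000000)/(4.486400 - (-1.000000))
       = 2.196850
Iteration 2:
  f(3.080000) = 4.486400
  f(2.196850) = -0.173848
  x_3 = 2.196850 - (-0.173848)×(2.196850 - 3.080000)/(-0.173848 - 4.486400)
       = 2.229796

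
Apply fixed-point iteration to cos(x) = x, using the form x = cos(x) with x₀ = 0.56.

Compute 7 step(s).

Equation: cos(x) = x
Fixed-point form: x = cos(x)
x₀ = 0.56

x_1 = g(0.560000) = 0.847255
x_2 = g(0.847255) = 0.662043
x_3 = g(0.662043) = 0.788738
x_4 = g(0.788738) = 0.704741
x_5 = g(0.704741) = 0.761779
x_6 = g(0.761779) = 0.723609
x_7 = g(0.723609) = 0.749421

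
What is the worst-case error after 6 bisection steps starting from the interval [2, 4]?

Bisection error bound: |error| ≤ (b-a)/2^n
|error| ≤ (4 - 2)/2^6 = 2/2^6
|error| ≤ 0.0312500000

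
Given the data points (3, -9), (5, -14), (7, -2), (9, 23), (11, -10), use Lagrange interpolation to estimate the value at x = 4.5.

Lagrange interpolation formula:
P(x) = Σ yᵢ × Lᵢ(x)
where Lᵢ(x) = Π_{j≠i} (x - xⱼ)/(xᵢ - xⱼ)

L_0(4.5) = (4.5 - 5)/(3 - 5) × (4.5 - 7)/(3 - 7) × (4.5 - 9)/(3 - 9) × (4.5 - 11)/(3 - 11) = 0.095215
L_1(4.5) = (4.5 - 3)/(5 - 3) × (4.5 - 7)/(5 - 7) × (4.5 - 9)/(5 - 9) × (4.5 - 11)/(5 - 11) = 1.142578
L_2(4.5) = (4.5 - 3)/(7 - 3) × (4.5 - 5)/(7 - 5) × (4.5 - 9)/(7 - 9) × (4.5 - 11)/(7 - 11) = -0.342773
L_3(4.5) = (4.5 - 3)/(9 - 3) × (4.5 - 5)/(9 - 5) × (4.5 - 7)/(9 - 7) × (4.5 - 11)/(9 - 11) = 0.126953
L_4(4.5) = (4.5 - 3)/(11 - 3) × (4.5 - 5)/(11 - 5) × (4.5 - 7)/(11 - 7) × (4.5 - 9)/(11 - 9) = -0.021973

P(4.5) = (-9)×L_0(4.5) + (-14)×L_1(4.5) + (-2)×L_2(4.5) + 23×L_3(4.5) + (-10)×L_4(4.5)
P(4.5) = -13.027832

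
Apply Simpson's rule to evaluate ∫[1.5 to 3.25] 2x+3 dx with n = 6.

f(x) = 2x+3
a = 1.5, b = 3.25, n = 6
h = (b - a)/n = 0.291667

Simpson's rule: (h/3)[f(x₀) + 4f(x₁) + 2f(x₂) + ... + f(xₙ)]

x_0 = 1.5000, f(x_0) = 6.000000, coefficient = 1
x_1 = 1.7917, f(x_1) = 6.583333, coefficient = 4
x_2 = 2.0833, f(x_2) = 7.166667, coefficient = 2
x_3 = 2.3750, f(x_3) = 7.750000, coefficient = 4
x_4 = 2.6667, f(x_4) = 8.333333, coefficient = 2
x_5 = 2.9583, f(x_5) = 8.916667, coefficient = 4
x_6 = 3.2500, f(x_6) = 9.500000, coefficient = 1

I ≈ (0.291667/3) × 139.500000 = 13.562500
Exact value: 13.562500
Error: 0.000000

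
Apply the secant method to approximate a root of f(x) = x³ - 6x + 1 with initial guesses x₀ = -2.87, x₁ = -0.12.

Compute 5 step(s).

f(x) = x³ - 6x + 1
x₀ = -2.87, x₁ = -0.12

Secant formula: x_{n+1} = x_n - f(x_n)(x_n - x_{n-1})/(f(x_n) - f(x_{n-1}))

Iteration 1:
  f(-2.870000) = -5.419903
  f(-0.120000) = 1.718272
  x_2 = -0.120000 - 1.718272×(-0.120000 - (-2.870000))/(1.718272 - (-5.419903))
       = -0.781969
Iteration 2:
  f(-0.120000) = 1.718272
  f(-0.781969) = 5.213658
  x_3 = -0.781969 - 5.213658×(-0.781969 - (-0.120000))/(5.213658 - 1.718272)
       = 0.205413
Iteration 3:
  f(-0.781969) = 5.213658
  f(0.205413) = -0.223808
  x_4 = 0.205413 - (-0.223808)×(0.205413 - (-0.781969))/(-0.223808 - 5.213658)
       = 0.164772
Iteration 4:
  f(0.205413) = -0.223808
  f(0.164772) = 0.015844
  x_5 = 0.164772 - 0.015844×(0.164772 - 0.205413)/(0.015844 - (-0.223808))
       = 0.167458
Iteration 5:
  f(0.164772) = 0.015844
  f(0.167458) = -0.000055
  x_6 = 0.167458 - (-0.000055)×(0.167458 - 0.164772)/(-0.000055 - 0.015844)
       = 0.167449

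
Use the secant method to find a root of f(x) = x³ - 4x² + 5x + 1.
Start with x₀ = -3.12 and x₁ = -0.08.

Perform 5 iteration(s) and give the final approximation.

f(x) = x³ - 4x² + 5x + 1
x₀ = -3.12, x₁ = -0.08

Secant formula: x_{n+1} = x_n - f(x_n)(x_n - x_{n-1})/(f(x_n) - f(x_{n-1}))

Iteration 1:
  f(-3.120000) = -83.908928
  f(-0.080000) = 0.573888
  x_2 = -0.080000 - 0.573888×(-0.080000 - (-3.120000))/(0.573888 - (-83.908928))
       = -0.100651
Iteration 2:
  f(-0.080000) = 0.573888
  f(-0.100651) = 0.455205
  x_3 = -0.100651 - 0.455205×(-0.100651 - (-0.080000))/(0.455205 - 0.573888)
       = -0.179855
Iteration 3:
  f(-0.100651) = 0.455205
  f(-0.179855) = -0.034487
  x_4 = -0.179855 - (-0.034487)×(-0.179855 - (-0.100651))/(-0.034487 - 0.455205)
       = -0.174277
Iteration 4:
  f(-0.179855) = -0.034487
  f(-0.174277) = 0.001830
  x_5 = -0.174277 - 0.001830×(-0.174277 - (-0.179855))/(0.001830 - (-0.034487))
       = -0.174558
Iteration 5:
  f(-0.174277) = 0.001830
  f(-0.174558) = 0.000007
  x_6 = -0.174558 - 0.000007×(-0.174558 - (-0.174277))/(0.000007 - 0.001830)
       = -0.174559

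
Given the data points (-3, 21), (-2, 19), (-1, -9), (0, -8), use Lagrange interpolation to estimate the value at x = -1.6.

Lagrange interpolation formula:
P(x) = Σ yᵢ × Lᵢ(x)
where Lᵢ(x) = Π_{j≠i} (x - xⱼ)/(xᵢ - xⱼ)

L_0(-1.6) = (-1.6 - (-2))/(-3 - (-2)) × (-1.6 - (-1))/(-3 - (-1)) × (-1.6 - 0)/(-3 - 0) = -0.064000
L_1(-1.6) = (-1.6 - (-3))/(-2 - (-3)) × (-1.6 - (-1))/(-2 - (-1)) × (-1.6 - 0)/(-2 - 0) = 0.672000
L_2(-1.6) = (-1.6 - (-3))/(-1 - (-3)) × (-1.6 - (-2))/(-1 - (-2)) × (-1.6 - 0)/(-1 - 0) = 0.448000
L_3(-1.6) = (-1.6 - (-3))/(0 - (-3)) × (-1.6 - (-2))/(0 - (-2)) × (-1.6 - (-1))/(0 - (-1)) = -0.056000

P(-1.6) = 21×L_0(-1.6) + 19×L_1(-1.6) + (-9)×L_2(-1.6) + (-8)×L_3(-1.6)
P(-1.6) = 7.840000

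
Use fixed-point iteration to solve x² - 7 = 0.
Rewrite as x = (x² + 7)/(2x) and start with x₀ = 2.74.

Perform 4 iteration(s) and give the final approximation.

Equation: x² - 7 = 0
Fixed-point form: x = (x² + 7)/(2x)
x₀ = 2.74

x_1 = g(2.740000) = 2.647372
x_2 = g(2.647372) = 2.645752
x_3 = g(2.645752) = 2.645751
x_4 = g(2.645751) = 2.645751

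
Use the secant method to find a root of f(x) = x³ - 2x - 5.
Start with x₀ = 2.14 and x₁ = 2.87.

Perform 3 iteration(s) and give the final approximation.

f(x) = x³ - 2x - 5
x₀ = 2.14, x₁ = 2.87

Secant formula: x_{n+1} = x_n - f(x_n)(x_n - x_{n-1})/(f(x_n) - f(x_{n-1}))

Iteration 1:
  f(2.140000) = 0.520344
  f(2.870000) = 12.899903
  x_2 = 2.870000 - 12.899903×(2.870000 - 2.140000)/(12.899903 - 0.520344)
       = 2.109316
Iteration 2:
  f(2.870000) = 12.899903
  f(2.109316) = 0.166169
  x_3 = 2.109316 - 0.166169×(2.109316 - 2.870000)/(0.166169 - 12.899903)
       = 2.099390
Iteration 3:
  f(2.109316) = 0.166169
  f(2.099390) = 0.054149
  x_4 = 2.099390 - 0.054149×(2.099390 - 2.109316)/(0.054149 - 0.166169)
       = 2.094591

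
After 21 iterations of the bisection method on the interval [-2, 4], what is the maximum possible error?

Bisection error bound: |error| ≤ (b-a)/2^n
|error| ≤ (4 - (-2))/2^21 = 6/2^21
|error| ≤ 0.0000028610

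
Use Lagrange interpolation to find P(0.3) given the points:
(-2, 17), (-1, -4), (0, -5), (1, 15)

Lagrange interpolation formula:
P(x) = Σ yᵢ × Lᵢ(x)
where Lᵢ(x) = Π_{j≠i} (x - xⱼ)/(xᵢ - xⱼ)

L_0(0.3) = (0.3 - (-1))/(-2 - (-1)) × (0.3 - 0)/(-2 - 0) × (0.3 - 1)/(-2 - 1) = 0.045500
L_1(0.3) = (0.3 - (-2))/(-1 - (-2)) × (0.3 - 0)/(-1 - 0) × (0.3 - 1)/(-1 - 1) = -0.241500
L_2(0.3) = (0.3 - (-2))/(0 - (-2)) × (0.3 - (-1))/(0 - (-1)) × (0.3 - 1)/(0 - 1) = 1.046500
L_3(0.3) = (0.3 - (-2))/(1 - (-2)) × (0.3 - (-1))/(1 - (-1)) × (0.3 - 0)/(1 - 0) = 0.149500

P(0.3) = 17×L_0(0.3) + (-4)×L_1(0.3) + (-5)×L_2(0.3) + 15×L_3(0.3)
P(0.3) = -1.250500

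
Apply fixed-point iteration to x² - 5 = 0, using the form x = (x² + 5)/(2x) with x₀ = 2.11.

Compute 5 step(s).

Equation: x² - 5 = 0
Fixed-point form: x = (x² + 5)/(2x)
x₀ = 2.11

x_1 = g(2.110000) = 2.239834
x_2 = g(2.239834) = 2.236071
x_3 = g(2.236071) = 2.236068
x_4 = g(2.236068) = 2.236068
x_5 = g(2.236068) = 2.236068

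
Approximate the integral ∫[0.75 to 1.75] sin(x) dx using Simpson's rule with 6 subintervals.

f(x) = sin(x)
a = 0.75, b = 1.75, n = 6
h = (b - a)/n = 0.166667

Simpson's rule: (h/3)[f(x₀) + 4f(x₁) + 2f(x₂) + ... + f(xₙ)]

x_0 = 0.7500, f(x_0) = 0.681639, coefficient = 1
x_1 = 0.9167, f(x_1) = 0.793578, coefficient = 4
x_2 = 1.0833, f(x_2) = 0.883524, coefficient = 2
x_3 = 1.2500, f(x_3) = 0.948985, coefficient = 4
x_4 = 1.4167, f(x_4) = 0.988146, coefficient = 2
x_5 = 1.5833, f(x_5) = 0.999921, coefficient = 4
x_6 = 1.7500, f(x_6) = 0.983986, coefficient = 1

I ≈ (0.166667/3) × 16.378899 = 0.909939
Exact value: 0.909935
Error: 0.000004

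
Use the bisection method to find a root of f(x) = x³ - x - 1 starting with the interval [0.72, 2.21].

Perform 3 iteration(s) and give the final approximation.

f(x) = x³ - x - 1
Initial interval: [0.72, 2.21]

Iteration 1:
  c_1 = (0.720000 + 2.210000)/2 = 1.465000
  f(c_1) = f(1.465000) = 0.679220
  f(a) × f(c) < 0, new interval: [0.720000, 1.465000]
Iteration 2:
  c_2 = (0.720000 + 1.465000)/2 = 1.092500
  f(c_2) = f(1.092500) = -0.788540
  f(a) × f(c) ≥ 0, new interval: [1.092500, 1.465000]
Iteration 3:
  c_3 = (1.092500 + 1.465000)/2 = 1.278750
  f(c_3) = f(1.278750) = -0.187736
  f(a) × f(c) ≥ 0, new interval: [1.278750, 1.465000]

After 3 iteration(s), the approximation is c_3 = 1.278750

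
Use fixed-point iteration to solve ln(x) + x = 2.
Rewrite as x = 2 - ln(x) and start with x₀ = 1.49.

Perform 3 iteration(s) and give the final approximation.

Equation: ln(x) + x = 2
Fixed-point form: x = 2 - ln(x)
x₀ = 1.49

x_1 = g(1.490000) = 1.601224
x_2 = g(1.601224) = 1.529232
x_3 = g(1.529232) = 1.575235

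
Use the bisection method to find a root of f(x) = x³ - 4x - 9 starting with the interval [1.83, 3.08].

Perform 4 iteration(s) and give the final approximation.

f(x) = x³ - 4x - 9
Initial interval: [1.83, 3.08]

Iteration 1:
  c_1 = (1.830000 + 3.080000)/2 = 2.455000
  f(c_1) = f(2.455000) = -4.023654
  f(a) × f(c) ≥ 0, new interval: [2.455000, 3.080000]
Iteration 2:
  c_2 = (2.455000 + 3.080000)/2 = 2.767500
  f(c_2) = f(2.767500) = 1.126438
  f(a) × f(c) < 0, new interval: [2.455000, 2.767500]
Iteration 3:
  c_3 = (2.455000 + 2.767500)/2 = 2.611250
  f(c_3) = f(2.611250) = -1.639861
  f(a) × f(c) ≥ 0, new interval: [2.611250, 2.767500]
Iteration 4:
  c_4 = (2.611250 + 2.767500)/2 = 2.689375
  f(c_4) = f(2.689375) = -0.305956
  f(a) × f(c) ≥ 0, new interval: [2.689375, 2.767500]

After 4 iteration(s), the approximation is c_4 = 2.689375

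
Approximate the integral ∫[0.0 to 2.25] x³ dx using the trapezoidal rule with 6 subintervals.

f(x) = x³
a = 0.0, b = 2.25, n = 6
h = (b - a)/n = 0.375000

Trapezoidal rule: (h/2)[f(x₀) + 2f(x₁) + 2f(x₂) + ... + f(xₙ)]

x_0 = 0.0000, f(x_0) = 0.000000, coefficient = 1
x_1 = 0.3750, f(x_1) = 0.052734, coefficient = 2
x_2 = 0.7500, f(x_2) = 0.421875, coefficient = 2
x_3 = 1.1250, f(x_3) = 1.423828, coefficient = 2
x_4 = 1.5000, f(x_4) = 3.375000, coefficient = 2
x_5 = 1.8750, f(x_5) = 6.591797, coefficient = 2
x_6 = 2.2500, f(x_6) = 11.390625, coefficient = 1

I ≈ (0.375000/2) × 35.121094 = 6.585205
Exact value: 6.407227
Error: 0.177979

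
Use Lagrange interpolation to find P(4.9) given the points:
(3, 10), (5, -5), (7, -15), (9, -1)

Lagrange interpolation formula:
P(x) = Σ yᵢ × Lᵢ(x)
where Lᵢ(x) = Π_{j≠i} (x - xⱼ)/(xᵢ - xⱼ)

L_0(4.9) = (4.9 - 5)/(3 - 5) × (4.9 - 7)/(3 - 7) × (4.9 - 9)/(3 - 9) = 0.017937
L_1(4.9) = (4.9 - 3)/(5 - 3) × (4.9 - 7)/(5 - 7) × (4.9 - 9)/(5 - 9) = 1.022437
L_2(4.9) = (4.9 - 3)/(7 - 3) × (4.9 - 5)/(7 - 5) × (4.9 - 9)/(7 - 9) = -0.048687
L_3(4.9) = (4.9 - 3)/(9 - 3) × (4.9 - 5)/(9 - 5) × (4.9 - 7)/(9 - 7) = 0.008312

P(4.9) = 10×L_0(4.9) + (-5)×L_1(4.9) + (-15)×L_2(4.9) + (-1)×L_3(4.9)
P(4.9) = -4.210813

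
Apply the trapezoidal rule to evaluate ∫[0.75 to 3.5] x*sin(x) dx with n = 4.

f(x) = x*sin(x)
a = 0.75, b = 3.5, n = 4
h = (b - a)/n = 0.687500

Trapezoidal rule: (h/2)[f(x₀) + 2f(x₁) + 2f(x₂) + ... + f(xₙ)]

x_0 = 0.7500, f(x_0) = 0.511229, coefficient = 1
x_1 = 1.4375, f(x_1) = 1.424748, coefficient = 2
x_2 = 2.1250, f(x_2) = 1.806930, coefficient = 2
x_3 = 2.8125, f(x_3) = 0.908956, coefficient = 2
x_4 = 3.5000, f(x_4) = -1.227741, coefficient = 1

I ≈ (0.687500/2) × 7.564756 = 2.600385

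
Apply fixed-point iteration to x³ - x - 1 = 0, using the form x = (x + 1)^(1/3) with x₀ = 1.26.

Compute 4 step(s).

Equation: x³ - x - 1 = 0
Fixed-point form: x = (x + 1)^(1/3)
x₀ = 1.26

x_1 = g(1.260000) = 1.312309
x_2 = g(1.312309) = 1.322357
x_3 = g(1.322357) = 1.324269
x_4 = g(1.324269) = 1.324633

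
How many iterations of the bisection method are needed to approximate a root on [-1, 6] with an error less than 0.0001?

We need (b-a)/2^n ≤ 0.0001
(6 - (-1))/2^n ≤ 0.0001
7/2^n ≤ 0.0001
2^n ≥ 70000
n ≥ log₂(70000) = 16.10
n ≥ 17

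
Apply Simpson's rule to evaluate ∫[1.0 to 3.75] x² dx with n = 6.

f(x) = x²
a = 1.0, b = 3.75, n = 6
h = (b - a)/n = 0.458333

Simpson's rule: (h/3)[f(x₀) + 4f(x₁) + 2f(x₂) + ... + f(xₙ)]

x_0 = 1.0000, f(x_0) = 1.000000, coefficient = 1
x_1 = 1.4583, f(x_1) = 2.126736, coefficient = 4
x_2 = 1.9167, f(x_2) = 3.673611, coefficient = 2
x_3 = 2.3750, f(x_3) = 5.640625, coefficient = 4
x_4 = 2.8333, f(x_4) = 8.027778, coefficient = 2
x_5 = 3.2917, f(x_5) = 10.835069, coefficient = 4
x_6 = 3.7500, f(x_6) = 14.062500, coefficient = 1

I ≈ (0.458333/3) × 112.875000 = 17.244792
Exact value: 17.244792
Error: 0.000000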